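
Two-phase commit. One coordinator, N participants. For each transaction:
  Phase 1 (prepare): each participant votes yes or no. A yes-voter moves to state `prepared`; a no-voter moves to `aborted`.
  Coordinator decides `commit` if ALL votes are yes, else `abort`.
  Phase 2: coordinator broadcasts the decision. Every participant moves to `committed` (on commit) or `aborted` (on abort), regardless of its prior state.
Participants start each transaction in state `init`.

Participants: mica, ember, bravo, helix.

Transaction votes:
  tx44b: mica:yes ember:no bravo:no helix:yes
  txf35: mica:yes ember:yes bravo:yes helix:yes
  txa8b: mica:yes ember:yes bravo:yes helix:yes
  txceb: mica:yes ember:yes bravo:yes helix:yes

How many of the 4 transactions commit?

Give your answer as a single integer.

tx44b: no from ember, bravo -> abort (commits=0)
txf35: all yes -> commit (commits=1)
txa8b: all yes -> commit (commits=2)
txceb: all yes -> commit (commits=3)

Answer: 3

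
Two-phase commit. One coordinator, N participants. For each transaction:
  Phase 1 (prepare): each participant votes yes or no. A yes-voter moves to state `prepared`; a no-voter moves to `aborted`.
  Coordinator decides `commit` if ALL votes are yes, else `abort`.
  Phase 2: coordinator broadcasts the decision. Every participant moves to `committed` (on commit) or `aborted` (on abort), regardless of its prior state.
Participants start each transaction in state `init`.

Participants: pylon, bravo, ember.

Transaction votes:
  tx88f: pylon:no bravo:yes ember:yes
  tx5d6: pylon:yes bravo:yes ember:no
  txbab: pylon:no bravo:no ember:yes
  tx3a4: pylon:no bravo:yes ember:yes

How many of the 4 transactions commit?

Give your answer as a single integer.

tx88f: no from pylon -> abort (commits=0)
tx5d6: no from ember -> abort (commits=0)
txbab: no from pylon, bravo -> abort (commits=0)
tx3a4: no from pylon -> abort (commits=0)

Answer: 0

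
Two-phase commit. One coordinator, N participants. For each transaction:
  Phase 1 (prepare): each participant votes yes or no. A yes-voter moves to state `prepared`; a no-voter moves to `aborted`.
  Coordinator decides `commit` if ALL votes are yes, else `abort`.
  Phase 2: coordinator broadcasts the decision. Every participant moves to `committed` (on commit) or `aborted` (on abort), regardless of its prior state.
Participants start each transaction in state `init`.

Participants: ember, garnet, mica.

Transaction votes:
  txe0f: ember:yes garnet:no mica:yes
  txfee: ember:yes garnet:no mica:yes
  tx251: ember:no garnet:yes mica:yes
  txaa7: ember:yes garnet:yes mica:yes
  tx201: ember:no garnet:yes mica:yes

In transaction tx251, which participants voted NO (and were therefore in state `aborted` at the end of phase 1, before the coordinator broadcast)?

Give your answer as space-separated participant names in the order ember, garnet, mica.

Txn tx251 phase 1: ember no -> aborted; garnet yes -> prepared; mica yes -> prepared

Answer: ember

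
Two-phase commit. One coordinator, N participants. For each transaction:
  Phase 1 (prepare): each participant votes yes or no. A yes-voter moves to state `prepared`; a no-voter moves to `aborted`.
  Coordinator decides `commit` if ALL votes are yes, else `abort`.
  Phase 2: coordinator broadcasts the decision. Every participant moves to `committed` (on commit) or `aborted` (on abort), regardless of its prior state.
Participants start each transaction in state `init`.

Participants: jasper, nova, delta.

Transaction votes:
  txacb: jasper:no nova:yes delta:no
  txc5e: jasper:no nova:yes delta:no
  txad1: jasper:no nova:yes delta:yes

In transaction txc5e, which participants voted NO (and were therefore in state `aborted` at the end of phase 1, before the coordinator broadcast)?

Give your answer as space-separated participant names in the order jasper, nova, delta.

Txn txc5e phase 1: jasper no -> aborted; nova yes -> prepared; delta no -> aborted

Answer: jasper delta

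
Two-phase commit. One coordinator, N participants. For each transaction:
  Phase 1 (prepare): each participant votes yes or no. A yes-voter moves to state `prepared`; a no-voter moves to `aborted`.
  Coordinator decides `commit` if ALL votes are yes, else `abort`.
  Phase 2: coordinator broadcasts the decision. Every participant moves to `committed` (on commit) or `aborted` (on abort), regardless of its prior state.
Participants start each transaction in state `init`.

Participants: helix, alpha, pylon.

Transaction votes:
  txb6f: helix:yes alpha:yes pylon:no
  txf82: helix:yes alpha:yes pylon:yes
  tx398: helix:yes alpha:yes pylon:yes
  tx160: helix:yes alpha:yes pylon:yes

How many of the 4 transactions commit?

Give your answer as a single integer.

txb6f: no from pylon -> abort (commits=0)
txf82: all yes -> commit (commits=1)
tx398: all yes -> commit (commits=2)
tx160: all yes -> commit (commits=3)

Answer: 3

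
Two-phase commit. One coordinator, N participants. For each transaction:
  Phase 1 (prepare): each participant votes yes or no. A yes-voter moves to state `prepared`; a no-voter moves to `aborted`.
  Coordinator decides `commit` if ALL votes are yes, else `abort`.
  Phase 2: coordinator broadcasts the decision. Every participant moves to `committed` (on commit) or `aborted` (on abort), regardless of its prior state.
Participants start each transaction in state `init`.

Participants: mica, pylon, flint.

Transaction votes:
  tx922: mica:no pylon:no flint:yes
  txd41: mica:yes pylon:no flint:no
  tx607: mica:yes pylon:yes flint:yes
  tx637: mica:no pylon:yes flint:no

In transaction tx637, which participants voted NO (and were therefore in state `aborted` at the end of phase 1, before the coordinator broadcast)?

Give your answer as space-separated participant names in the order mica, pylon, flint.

Txn tx637 phase 1: mica no -> aborted; pylon yes -> prepared; flint no -> aborted

Answer: mica flint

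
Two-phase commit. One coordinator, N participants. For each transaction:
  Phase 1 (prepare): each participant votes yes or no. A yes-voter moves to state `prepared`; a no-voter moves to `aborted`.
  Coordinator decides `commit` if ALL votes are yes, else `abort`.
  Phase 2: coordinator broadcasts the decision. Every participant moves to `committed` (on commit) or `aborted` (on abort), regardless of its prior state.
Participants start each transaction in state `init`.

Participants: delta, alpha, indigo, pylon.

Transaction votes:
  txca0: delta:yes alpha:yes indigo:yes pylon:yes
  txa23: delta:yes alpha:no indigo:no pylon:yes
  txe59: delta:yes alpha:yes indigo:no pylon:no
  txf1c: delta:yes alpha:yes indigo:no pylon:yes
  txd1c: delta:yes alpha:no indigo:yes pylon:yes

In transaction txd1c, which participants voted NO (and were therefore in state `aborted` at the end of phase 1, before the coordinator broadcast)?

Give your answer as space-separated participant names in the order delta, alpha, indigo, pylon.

Answer: alpha

Derivation:
Txn txd1c phase 1: delta yes -> prepared; alpha no -> aborted; indigo yes -> prepared; pylon yes -> prepared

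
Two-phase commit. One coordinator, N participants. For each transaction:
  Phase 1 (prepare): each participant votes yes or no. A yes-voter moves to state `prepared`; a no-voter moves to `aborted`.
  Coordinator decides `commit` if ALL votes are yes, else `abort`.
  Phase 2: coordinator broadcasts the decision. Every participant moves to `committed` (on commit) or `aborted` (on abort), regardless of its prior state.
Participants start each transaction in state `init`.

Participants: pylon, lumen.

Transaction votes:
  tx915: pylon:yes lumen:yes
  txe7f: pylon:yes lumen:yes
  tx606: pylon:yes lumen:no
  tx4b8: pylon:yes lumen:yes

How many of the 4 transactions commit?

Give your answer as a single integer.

Answer: 3

Derivation:
tx915: all yes -> commit (commits=1)
txe7f: all yes -> commit (commits=2)
tx606: no from lumen -> abort (commits=2)
tx4b8: all yes -> commit (commits=3)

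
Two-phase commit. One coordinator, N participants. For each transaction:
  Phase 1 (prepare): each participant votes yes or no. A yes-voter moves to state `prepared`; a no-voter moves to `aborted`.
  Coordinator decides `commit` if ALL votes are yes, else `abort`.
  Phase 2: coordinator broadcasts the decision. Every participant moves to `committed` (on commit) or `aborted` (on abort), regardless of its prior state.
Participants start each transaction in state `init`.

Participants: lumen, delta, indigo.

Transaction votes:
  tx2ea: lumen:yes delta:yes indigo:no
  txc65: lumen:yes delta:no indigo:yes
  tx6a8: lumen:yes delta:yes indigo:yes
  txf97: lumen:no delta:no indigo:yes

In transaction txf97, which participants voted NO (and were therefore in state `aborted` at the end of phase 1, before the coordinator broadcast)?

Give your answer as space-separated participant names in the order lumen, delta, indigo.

Answer: lumen delta

Derivation:
Txn txf97 phase 1: lumen no -> aborted; delta no -> aborted; indigo yes -> prepared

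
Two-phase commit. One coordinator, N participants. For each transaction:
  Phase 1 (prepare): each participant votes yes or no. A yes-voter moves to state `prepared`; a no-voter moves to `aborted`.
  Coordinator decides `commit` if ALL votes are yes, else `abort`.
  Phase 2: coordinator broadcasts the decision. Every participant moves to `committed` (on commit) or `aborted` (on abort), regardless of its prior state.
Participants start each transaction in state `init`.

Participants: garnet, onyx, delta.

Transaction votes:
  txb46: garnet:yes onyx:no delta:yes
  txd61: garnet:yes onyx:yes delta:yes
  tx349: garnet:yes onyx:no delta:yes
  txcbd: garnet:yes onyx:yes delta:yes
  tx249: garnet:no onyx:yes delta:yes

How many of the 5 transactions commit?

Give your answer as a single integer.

txb46: no from onyx -> abort (commits=0)
txd61: all yes -> commit (commits=1)
tx349: no from onyx -> abort (commits=1)
txcbd: all yes -> commit (commits=2)
tx249: no from garnet -> abort (commits=2)

Answer: 2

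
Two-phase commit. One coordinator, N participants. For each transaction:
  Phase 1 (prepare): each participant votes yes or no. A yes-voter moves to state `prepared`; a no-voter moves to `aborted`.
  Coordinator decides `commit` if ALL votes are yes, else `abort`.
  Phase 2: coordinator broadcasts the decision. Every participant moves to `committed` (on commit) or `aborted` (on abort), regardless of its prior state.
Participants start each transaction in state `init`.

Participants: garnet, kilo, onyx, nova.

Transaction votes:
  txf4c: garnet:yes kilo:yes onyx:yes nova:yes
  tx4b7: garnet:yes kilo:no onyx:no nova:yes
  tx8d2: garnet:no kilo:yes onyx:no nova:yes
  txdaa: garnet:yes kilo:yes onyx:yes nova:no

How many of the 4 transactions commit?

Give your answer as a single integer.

Answer: 1

Derivation:
txf4c: all yes -> commit (commits=1)
tx4b7: no from kilo, onyx -> abort (commits=1)
tx8d2: no from garnet, onyx -> abort (commits=1)
txdaa: no from nova -> abort (commits=1)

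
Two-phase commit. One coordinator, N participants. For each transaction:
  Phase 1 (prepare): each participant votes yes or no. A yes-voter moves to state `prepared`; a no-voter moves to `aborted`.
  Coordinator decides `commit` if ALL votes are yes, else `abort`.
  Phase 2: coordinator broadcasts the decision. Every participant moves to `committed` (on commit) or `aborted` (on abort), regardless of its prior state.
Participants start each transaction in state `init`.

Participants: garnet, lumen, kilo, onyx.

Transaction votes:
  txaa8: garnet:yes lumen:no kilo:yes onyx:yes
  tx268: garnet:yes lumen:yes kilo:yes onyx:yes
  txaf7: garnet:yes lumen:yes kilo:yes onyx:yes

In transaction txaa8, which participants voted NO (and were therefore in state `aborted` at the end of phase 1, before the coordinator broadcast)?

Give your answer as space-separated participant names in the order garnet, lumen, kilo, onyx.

Answer: lumen

Derivation:
Txn txaa8 phase 1: garnet yes -> prepared; lumen no -> aborted; kilo yes -> prepared; onyx yes -> prepared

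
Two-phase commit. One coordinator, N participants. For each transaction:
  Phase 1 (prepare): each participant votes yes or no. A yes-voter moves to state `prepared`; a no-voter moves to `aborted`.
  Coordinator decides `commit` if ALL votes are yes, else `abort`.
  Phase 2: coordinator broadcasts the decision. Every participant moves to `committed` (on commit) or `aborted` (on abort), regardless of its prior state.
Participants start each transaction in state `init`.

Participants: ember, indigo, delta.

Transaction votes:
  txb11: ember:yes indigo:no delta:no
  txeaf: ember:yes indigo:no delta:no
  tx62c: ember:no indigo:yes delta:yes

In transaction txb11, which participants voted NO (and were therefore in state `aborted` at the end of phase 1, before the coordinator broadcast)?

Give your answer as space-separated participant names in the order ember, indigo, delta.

Answer: indigo delta

Derivation:
Txn txb11 phase 1: ember yes -> prepared; indigo no -> aborted; delta no -> aborted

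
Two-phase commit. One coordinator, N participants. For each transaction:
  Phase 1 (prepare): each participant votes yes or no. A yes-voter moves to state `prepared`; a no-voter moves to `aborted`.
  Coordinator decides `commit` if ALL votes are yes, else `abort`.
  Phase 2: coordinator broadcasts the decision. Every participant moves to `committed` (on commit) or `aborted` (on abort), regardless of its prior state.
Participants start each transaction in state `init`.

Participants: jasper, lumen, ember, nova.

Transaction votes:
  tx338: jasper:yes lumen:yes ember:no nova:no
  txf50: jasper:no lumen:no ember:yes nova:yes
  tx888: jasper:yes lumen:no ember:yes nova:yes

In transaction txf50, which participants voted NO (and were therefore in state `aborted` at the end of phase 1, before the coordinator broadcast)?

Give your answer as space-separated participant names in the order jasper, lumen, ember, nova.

Txn txf50 phase 1: jasper no -> aborted; lumen no -> aborted; ember yes -> prepared; nova yes -> prepared

Answer: jasper lumen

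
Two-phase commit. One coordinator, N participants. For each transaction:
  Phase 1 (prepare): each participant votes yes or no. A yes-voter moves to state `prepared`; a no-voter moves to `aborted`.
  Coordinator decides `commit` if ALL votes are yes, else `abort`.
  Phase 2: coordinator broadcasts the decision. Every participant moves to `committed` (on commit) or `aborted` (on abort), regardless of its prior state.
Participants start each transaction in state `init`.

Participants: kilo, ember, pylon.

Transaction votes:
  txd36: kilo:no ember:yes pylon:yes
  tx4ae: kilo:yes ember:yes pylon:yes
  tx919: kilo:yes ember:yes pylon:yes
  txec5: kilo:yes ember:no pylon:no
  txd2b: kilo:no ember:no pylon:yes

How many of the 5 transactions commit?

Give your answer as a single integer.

Answer: 2

Derivation:
txd36: no from kilo -> abort (commits=0)
tx4ae: all yes -> commit (commits=1)
tx919: all yes -> commit (commits=2)
txec5: no from ember, pylon -> abort (commits=2)
txd2b: no from kilo, ember -> abort (commits=2)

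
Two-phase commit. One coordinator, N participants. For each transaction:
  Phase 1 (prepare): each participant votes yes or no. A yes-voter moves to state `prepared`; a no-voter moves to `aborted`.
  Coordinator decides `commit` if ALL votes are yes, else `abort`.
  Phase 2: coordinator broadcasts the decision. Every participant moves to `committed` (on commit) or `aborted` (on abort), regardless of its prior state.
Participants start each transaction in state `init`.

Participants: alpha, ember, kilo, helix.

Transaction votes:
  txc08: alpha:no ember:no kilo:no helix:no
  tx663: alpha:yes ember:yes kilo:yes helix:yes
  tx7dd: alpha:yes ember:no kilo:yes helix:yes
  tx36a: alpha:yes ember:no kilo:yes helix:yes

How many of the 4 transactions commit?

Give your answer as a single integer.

Answer: 1

Derivation:
txc08: no from alpha, ember, kilo, helix -> abort (commits=0)
tx663: all yes -> commit (commits=1)
tx7dd: no from ember -> abort (commits=1)
tx36a: no from ember -> abort (commits=1)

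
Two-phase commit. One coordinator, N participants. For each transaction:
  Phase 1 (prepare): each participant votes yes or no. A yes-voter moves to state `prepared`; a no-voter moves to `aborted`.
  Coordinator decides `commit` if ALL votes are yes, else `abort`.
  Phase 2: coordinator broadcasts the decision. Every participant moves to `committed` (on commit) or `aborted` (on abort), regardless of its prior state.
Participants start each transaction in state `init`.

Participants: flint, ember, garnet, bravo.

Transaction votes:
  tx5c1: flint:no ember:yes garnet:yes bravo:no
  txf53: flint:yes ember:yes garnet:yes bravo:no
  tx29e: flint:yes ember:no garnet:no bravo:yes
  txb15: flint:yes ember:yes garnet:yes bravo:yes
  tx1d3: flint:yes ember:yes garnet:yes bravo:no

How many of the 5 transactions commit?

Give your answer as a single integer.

Answer: 1

Derivation:
tx5c1: no from flint, bravo -> abort (commits=0)
txf53: no from bravo -> abort (commits=0)
tx29e: no from ember, garnet -> abort (commits=0)
txb15: all yes -> commit (commits=1)
tx1d3: no from bravo -> abort (commits=1)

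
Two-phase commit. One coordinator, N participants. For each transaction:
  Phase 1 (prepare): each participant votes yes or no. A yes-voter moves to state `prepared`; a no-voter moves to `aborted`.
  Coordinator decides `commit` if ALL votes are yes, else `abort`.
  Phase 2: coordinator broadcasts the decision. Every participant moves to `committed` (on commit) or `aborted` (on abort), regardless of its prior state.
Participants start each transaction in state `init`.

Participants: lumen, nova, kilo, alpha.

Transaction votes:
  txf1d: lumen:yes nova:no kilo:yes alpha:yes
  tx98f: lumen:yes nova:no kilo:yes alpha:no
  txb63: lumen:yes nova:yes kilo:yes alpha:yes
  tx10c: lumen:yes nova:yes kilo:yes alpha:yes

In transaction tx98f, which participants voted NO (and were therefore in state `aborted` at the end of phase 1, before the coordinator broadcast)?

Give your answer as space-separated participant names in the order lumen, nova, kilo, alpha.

Answer: nova alpha

Derivation:
Txn tx98f phase 1: lumen yes -> prepared; nova no -> aborted; kilo yes -> prepared; alpha no -> aborted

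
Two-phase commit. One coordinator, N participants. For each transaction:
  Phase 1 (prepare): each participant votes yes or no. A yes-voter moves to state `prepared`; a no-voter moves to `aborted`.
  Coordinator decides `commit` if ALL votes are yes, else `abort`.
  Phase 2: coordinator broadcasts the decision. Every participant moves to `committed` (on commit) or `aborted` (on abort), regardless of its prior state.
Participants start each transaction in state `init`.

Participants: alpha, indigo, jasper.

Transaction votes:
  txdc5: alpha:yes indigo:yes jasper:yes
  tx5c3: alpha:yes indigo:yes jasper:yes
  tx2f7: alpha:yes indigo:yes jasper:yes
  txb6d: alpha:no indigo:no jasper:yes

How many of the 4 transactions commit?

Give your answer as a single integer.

txdc5: all yes -> commit (commits=1)
tx5c3: all yes -> commit (commits=2)
tx2f7: all yes -> commit (commits=3)
txb6d: no from alpha, indigo -> abort (commits=3)

Answer: 3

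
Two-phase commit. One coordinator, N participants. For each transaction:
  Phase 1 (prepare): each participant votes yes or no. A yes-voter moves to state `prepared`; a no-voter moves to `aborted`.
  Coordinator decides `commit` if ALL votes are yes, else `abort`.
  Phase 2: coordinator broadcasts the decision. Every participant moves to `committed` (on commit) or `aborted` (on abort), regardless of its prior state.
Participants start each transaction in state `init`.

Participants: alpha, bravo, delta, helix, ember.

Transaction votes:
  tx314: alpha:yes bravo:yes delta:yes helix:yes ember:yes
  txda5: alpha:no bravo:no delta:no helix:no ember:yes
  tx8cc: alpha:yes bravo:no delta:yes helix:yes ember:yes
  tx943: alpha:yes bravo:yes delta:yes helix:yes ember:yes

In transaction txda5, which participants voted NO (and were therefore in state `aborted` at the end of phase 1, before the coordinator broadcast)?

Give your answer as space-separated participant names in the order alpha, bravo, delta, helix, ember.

Txn txda5 phase 1: alpha no -> aborted; bravo no -> aborted; delta no -> aborted; helix no -> aborted; ember yes -> prepared

Answer: alpha bravo delta helix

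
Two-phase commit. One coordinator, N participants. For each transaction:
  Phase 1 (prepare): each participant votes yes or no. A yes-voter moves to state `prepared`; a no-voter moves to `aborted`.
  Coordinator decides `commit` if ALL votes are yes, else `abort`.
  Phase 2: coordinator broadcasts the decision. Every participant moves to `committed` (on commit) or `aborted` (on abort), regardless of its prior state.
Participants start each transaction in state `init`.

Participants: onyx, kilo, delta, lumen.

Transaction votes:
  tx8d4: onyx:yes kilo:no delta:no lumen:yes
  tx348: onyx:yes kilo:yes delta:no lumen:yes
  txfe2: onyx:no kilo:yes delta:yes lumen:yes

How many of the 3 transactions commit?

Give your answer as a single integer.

tx8d4: no from kilo, delta -> abort (commits=0)
tx348: no from delta -> abort (commits=0)
txfe2: no from onyx -> abort (commits=0)

Answer: 0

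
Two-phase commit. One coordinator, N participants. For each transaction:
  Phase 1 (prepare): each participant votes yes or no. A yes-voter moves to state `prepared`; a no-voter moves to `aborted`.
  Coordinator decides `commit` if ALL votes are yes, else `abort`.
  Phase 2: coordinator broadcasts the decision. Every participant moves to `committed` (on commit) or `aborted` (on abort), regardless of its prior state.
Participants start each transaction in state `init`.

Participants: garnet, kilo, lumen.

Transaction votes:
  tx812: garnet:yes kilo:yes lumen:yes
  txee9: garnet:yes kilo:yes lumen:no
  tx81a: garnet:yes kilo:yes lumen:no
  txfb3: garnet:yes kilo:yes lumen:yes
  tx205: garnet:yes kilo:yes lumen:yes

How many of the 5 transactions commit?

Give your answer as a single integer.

tx812: all yes -> commit (commits=1)
txee9: no from lumen -> abort (commits=1)
tx81a: no from lumen -> abort (commits=1)
txfb3: all yes -> commit (commits=2)
tx205: all yes -> commit (commits=3)

Answer: 3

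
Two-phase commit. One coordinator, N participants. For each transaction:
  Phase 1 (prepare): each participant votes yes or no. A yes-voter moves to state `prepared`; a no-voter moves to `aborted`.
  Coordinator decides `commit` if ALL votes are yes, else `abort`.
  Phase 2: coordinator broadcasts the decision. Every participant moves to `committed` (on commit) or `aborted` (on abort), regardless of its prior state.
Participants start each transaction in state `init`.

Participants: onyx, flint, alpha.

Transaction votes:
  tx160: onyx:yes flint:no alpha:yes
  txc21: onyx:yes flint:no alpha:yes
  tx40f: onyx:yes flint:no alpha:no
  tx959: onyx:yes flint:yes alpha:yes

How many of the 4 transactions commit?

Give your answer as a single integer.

Answer: 1

Derivation:
tx160: no from flint -> abort (commits=0)
txc21: no from flint -> abort (commits=0)
tx40f: no from flint, alpha -> abort (commits=0)
tx959: all yes -> commit (commits=1)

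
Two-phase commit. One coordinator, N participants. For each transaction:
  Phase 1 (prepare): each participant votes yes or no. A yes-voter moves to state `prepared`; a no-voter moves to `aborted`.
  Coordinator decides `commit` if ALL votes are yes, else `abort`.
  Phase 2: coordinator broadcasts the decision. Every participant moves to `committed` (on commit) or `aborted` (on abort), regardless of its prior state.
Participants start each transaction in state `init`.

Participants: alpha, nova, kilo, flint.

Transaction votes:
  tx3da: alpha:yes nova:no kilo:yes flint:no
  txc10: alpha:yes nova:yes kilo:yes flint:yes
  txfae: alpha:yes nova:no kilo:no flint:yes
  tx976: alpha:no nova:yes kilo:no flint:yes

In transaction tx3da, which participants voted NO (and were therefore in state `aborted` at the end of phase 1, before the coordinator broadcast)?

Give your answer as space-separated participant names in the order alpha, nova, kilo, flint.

Txn tx3da phase 1: alpha yes -> prepared; nova no -> aborted; kilo yes -> prepared; flint no -> aborted

Answer: nova flint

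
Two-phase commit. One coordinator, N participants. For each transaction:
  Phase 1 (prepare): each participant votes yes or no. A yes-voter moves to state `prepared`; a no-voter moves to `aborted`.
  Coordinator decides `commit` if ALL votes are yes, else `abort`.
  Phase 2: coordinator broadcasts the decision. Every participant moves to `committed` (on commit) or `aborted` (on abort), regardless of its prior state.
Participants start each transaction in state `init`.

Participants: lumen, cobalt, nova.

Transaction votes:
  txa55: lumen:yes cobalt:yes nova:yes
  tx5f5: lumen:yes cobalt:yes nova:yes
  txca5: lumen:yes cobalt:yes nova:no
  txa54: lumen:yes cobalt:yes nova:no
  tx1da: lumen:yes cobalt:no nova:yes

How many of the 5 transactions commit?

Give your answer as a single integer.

Answer: 2

Derivation:
txa55: all yes -> commit (commits=1)
tx5f5: all yes -> commit (commits=2)
txca5: no from nova -> abort (commits=2)
txa54: no from nova -> abort (commits=2)
tx1da: no from cobalt -> abort (commits=2)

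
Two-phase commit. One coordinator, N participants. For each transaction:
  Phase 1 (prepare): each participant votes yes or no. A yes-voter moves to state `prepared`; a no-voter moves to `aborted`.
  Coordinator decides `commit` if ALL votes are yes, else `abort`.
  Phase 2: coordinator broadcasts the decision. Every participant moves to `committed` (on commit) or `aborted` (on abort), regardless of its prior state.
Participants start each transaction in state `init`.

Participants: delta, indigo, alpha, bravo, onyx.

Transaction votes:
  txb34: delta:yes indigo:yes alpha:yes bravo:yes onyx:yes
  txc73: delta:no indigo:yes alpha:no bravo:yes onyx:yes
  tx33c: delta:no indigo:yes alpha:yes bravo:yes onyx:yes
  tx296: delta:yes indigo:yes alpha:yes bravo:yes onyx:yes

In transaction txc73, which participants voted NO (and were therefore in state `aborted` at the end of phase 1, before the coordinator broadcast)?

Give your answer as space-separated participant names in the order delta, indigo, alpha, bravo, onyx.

Txn txc73 phase 1: delta no -> aborted; indigo yes -> prepared; alpha no -> aborted; bravo yes -> prepared; onyx yes -> prepared

Answer: delta alpha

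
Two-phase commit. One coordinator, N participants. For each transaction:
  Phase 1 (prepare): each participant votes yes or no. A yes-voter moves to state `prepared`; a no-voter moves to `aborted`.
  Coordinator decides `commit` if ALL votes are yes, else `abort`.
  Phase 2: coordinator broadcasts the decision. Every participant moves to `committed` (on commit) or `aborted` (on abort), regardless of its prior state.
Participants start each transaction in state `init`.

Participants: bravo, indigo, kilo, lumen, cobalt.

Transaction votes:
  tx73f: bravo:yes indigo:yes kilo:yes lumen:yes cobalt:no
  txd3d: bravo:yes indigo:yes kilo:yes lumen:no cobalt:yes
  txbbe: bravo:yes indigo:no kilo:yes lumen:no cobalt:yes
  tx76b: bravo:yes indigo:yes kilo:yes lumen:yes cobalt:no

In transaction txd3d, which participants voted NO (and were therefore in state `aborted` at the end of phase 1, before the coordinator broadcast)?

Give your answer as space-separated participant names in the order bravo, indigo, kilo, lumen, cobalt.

Answer: lumen

Derivation:
Txn txd3d phase 1: bravo yes -> prepared; indigo yes -> prepared; kilo yes -> prepared; lumen no -> aborted; cobalt yes -> prepared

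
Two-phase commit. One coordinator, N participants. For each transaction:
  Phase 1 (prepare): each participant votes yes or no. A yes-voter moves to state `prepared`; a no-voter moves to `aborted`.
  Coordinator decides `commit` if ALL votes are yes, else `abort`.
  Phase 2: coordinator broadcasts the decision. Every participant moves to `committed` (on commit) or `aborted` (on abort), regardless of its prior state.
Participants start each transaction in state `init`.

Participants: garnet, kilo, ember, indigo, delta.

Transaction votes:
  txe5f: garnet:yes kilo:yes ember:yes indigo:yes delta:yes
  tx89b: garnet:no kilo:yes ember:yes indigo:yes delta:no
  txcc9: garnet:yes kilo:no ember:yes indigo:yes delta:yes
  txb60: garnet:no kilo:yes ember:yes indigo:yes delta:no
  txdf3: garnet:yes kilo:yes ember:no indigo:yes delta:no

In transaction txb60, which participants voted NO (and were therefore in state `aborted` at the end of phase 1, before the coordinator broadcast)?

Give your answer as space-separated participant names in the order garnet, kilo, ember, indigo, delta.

Txn txb60 phase 1: garnet no -> aborted; kilo yes -> prepared; ember yes -> prepared; indigo yes -> prepared; delta no -> aborted

Answer: garnet delta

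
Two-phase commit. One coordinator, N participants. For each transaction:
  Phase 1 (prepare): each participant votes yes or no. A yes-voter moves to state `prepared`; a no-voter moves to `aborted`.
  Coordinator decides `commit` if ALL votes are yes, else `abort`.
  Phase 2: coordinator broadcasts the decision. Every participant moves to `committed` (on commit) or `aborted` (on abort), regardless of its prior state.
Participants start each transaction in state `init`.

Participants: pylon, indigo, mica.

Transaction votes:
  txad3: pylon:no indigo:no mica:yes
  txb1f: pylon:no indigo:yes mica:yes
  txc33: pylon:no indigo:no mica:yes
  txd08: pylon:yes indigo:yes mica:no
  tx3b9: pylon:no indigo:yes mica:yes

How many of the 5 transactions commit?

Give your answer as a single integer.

txad3: no from pylon, indigo -> abort (commits=0)
txb1f: no from pylon -> abort (commits=0)
txc33: no from pylon, indigo -> abort (commits=0)
txd08: no from mica -> abort (commits=0)
tx3b9: no from pylon -> abort (commits=0)

Answer: 0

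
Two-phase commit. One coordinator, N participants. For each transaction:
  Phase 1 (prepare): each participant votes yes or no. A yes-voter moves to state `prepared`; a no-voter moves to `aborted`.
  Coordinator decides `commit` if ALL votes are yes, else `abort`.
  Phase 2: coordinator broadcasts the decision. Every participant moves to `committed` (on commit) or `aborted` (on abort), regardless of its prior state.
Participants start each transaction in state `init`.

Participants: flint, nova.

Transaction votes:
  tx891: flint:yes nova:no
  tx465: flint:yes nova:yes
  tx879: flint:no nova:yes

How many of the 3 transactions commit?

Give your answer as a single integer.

tx891: no from nova -> abort (commits=0)
tx465: all yes -> commit (commits=1)
tx879: no from flint -> abort (commits=1)

Answer: 1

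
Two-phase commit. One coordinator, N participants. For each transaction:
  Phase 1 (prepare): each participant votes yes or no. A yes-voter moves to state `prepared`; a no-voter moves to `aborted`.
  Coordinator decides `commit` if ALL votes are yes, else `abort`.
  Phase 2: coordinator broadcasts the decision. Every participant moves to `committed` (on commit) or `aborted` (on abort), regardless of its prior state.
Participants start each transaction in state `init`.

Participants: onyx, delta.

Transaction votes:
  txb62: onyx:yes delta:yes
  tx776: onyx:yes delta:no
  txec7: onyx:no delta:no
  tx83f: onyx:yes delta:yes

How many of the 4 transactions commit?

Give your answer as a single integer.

Answer: 2

Derivation:
txb62: all yes -> commit (commits=1)
tx776: no from delta -> abort (commits=1)
txec7: no from onyx, delta -> abort (commits=1)
tx83f: all yes -> commit (commits=2)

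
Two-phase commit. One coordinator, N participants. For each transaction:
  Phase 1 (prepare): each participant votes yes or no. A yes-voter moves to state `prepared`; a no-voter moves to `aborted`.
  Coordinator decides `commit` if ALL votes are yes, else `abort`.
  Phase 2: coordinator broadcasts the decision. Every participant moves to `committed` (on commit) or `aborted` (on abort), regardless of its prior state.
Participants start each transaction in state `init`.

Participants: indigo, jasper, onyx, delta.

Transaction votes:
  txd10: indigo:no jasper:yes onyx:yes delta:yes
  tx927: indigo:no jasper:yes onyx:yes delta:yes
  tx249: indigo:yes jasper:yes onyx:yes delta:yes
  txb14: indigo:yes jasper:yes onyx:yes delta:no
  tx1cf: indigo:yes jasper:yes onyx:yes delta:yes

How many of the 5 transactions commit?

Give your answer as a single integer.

txd10: no from indigo -> abort (commits=0)
tx927: no from indigo -> abort (commits=0)
tx249: all yes -> commit (commits=1)
txb14: no from delta -> abort (commits=1)
tx1cf: all yes -> commit (commits=2)

Answer: 2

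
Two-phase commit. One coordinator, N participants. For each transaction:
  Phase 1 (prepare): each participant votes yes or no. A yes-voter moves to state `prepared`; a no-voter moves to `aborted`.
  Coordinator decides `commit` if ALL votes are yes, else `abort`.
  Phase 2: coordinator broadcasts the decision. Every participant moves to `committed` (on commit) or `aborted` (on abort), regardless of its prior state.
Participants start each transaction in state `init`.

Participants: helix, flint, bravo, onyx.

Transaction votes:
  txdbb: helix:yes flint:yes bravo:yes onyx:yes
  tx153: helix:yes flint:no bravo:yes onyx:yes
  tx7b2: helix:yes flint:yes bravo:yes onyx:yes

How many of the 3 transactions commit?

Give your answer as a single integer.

txdbb: all yes -> commit (commits=1)
tx153: no from flint -> abort (commits=1)
tx7b2: all yes -> commit (commits=2)

Answer: 2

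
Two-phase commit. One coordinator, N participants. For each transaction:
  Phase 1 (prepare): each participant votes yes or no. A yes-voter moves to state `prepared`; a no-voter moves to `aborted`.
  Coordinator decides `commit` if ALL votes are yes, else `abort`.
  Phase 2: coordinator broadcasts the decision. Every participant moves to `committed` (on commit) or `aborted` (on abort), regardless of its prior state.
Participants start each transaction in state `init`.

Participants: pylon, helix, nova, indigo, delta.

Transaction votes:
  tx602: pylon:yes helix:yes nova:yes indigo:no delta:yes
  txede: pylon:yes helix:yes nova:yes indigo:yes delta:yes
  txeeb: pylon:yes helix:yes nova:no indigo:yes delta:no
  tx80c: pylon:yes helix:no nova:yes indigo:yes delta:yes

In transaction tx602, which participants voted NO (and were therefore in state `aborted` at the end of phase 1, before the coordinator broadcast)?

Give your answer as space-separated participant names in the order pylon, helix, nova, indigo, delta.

Answer: indigo

Derivation:
Txn tx602 phase 1: pylon yes -> prepared; helix yes -> prepared; nova yes -> prepared; indigo no -> aborted; delta yes -> prepared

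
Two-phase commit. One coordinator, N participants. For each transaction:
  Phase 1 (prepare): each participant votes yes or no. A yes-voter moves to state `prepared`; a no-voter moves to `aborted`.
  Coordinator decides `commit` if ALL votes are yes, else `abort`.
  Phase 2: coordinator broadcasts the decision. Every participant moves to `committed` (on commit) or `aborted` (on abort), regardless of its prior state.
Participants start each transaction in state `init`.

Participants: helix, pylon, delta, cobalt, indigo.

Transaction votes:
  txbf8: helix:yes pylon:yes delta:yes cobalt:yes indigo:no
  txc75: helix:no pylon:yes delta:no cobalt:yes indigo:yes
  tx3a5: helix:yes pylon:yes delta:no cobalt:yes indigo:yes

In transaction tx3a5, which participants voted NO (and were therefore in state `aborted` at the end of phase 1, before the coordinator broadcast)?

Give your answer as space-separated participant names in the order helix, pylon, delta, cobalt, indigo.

Txn tx3a5 phase 1: helix yes -> prepared; pylon yes -> prepared; delta no -> aborted; cobalt yes -> prepared; indigo yes -> prepared

Answer: delta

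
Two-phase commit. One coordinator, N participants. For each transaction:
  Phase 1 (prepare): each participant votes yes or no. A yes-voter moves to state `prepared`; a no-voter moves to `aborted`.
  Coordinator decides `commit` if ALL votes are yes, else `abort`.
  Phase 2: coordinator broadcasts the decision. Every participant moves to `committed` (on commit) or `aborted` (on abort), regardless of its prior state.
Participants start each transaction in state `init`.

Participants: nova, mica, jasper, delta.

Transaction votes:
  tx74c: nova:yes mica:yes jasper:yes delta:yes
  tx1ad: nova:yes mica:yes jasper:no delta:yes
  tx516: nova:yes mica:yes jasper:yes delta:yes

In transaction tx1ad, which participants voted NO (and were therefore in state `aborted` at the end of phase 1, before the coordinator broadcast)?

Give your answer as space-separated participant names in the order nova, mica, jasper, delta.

Txn tx1ad phase 1: nova yes -> prepared; mica yes -> prepared; jasper no -> aborted; delta yes -> prepared

Answer: jasper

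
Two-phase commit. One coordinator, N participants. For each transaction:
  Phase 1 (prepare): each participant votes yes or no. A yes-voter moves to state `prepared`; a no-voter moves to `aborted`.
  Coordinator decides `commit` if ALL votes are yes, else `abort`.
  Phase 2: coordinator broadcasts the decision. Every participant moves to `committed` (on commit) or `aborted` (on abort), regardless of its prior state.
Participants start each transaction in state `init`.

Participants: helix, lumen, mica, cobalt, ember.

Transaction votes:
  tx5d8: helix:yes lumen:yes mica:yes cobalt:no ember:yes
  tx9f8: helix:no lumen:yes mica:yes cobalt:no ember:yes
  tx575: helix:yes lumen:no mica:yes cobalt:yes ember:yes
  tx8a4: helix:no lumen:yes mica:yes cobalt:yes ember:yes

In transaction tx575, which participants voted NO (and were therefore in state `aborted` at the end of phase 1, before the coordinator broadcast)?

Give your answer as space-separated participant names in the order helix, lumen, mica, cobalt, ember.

Txn tx575 phase 1: helix yes -> prepared; lumen no -> aborted; mica yes -> prepared; cobalt yes -> prepared; ember yes -> prepared

Answer: lumen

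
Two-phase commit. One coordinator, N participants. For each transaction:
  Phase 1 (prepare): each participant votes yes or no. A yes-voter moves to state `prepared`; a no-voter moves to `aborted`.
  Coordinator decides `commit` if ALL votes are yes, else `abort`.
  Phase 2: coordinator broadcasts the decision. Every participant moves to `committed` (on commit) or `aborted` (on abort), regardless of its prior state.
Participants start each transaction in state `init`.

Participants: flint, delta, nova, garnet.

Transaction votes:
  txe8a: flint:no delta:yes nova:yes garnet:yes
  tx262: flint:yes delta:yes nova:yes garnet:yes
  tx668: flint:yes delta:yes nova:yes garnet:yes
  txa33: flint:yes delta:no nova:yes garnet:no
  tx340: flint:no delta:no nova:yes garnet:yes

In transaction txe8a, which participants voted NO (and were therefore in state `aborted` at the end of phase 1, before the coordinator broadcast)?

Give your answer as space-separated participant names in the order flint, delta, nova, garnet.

Answer: flint

Derivation:
Txn txe8a phase 1: flint no -> aborted; delta yes -> prepared; nova yes -> prepared; garnet yes -> prepared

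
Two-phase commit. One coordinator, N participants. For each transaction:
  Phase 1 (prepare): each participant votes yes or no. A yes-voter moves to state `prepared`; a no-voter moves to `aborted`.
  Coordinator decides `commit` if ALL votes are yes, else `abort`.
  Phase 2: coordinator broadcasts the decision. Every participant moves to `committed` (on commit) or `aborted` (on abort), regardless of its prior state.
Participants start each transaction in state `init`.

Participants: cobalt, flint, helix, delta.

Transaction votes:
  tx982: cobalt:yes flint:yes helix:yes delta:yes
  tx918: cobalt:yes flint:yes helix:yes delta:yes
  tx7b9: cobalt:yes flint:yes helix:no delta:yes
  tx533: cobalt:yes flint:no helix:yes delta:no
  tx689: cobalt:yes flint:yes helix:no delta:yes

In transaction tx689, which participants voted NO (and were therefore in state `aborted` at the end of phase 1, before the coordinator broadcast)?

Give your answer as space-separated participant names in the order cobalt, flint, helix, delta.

Answer: helix

Derivation:
Txn tx689 phase 1: cobalt yes -> prepared; flint yes -> prepared; helix no -> aborted; delta yes -> prepared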